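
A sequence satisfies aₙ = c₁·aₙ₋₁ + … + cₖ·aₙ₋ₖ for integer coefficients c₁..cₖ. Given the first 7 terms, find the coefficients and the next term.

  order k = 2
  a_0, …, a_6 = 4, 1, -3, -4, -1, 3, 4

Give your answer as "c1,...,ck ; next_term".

  a_2 = 1·1 + -1·4 = -3
  a_3 = 1·-3 + -1·1 = -4
  a_4 = 1·-4 + -1·-3 = -1
  a_5 = 1·-1 + -1·-4 = 3
  a_6 = 1·3 + -1·-1 = 4
  a_7 = 1·4 + -1·3 = 1

1,-1 ; 1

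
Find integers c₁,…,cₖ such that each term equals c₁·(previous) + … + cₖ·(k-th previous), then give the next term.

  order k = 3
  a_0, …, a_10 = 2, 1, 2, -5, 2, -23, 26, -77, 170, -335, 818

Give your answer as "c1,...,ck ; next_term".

  a_3 = 0·2 + 3·1 + -4·2 = -5
  a_4 = 0·-5 + 3·2 + -4·1 = 2
  a_5 = 0·2 + 3·-5 + -4·2 = -23
  a_6 = 0·-23 + 3·2 + -4·-5 = 26
  a_7 = 0·26 + 3·-23 + -4·2 = -77
  a_8 = 0·-77 + 3·26 + -4·-23 = 170
  a_9 = 0·170 + 3·-77 + -4·26 = -335
  a_10 = 0·-335 + 3·170 + -4·-77 = 818
  a_11 = 0·818 + 3·-335 + -4·170 = -1685

0,3,-4 ; -1685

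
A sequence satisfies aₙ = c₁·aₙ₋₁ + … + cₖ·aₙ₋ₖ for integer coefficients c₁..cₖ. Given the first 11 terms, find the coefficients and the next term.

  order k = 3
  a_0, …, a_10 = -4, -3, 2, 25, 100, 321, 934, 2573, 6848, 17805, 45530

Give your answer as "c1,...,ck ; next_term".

4,-3,-2 ; 115009

  a_3 = 4·2 + -3·-3 + -2·-4 = 25
  a_4 = 4·25 + -3·2 + -2·-3 = 100
  a_5 = 4·100 + -3·25 + -2·2 = 321
  a_6 = 4·321 + -3·100 + -2·25 = 934
  a_7 = 4·934 + -3·321 + -2·100 = 2573
  a_8 = 4·2573 + -3·934 + -2·321 = 6848
  a_9 = 4·6848 + -3·2573 + -2·934 = 17805
  a_10 = 4·17805 + -3·6848 + -2·2573 = 45530
  a_11 = 4·45530 + -3·17805 + -2·6848 = 115009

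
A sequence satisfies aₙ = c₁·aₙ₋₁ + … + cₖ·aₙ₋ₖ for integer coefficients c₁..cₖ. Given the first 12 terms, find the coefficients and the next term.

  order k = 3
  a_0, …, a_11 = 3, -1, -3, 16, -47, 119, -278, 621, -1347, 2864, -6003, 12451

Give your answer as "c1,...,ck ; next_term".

-3,-1,2 ; -25622

  a_3 = -3·-3 + -1·-1 + 2·3 = 16
  a_4 = -3·16 + -1·-3 + 2·-1 = -47
  a_5 = -3·-47 + -1·16 + 2·-3 = 119
  a_6 = -3·119 + -1·-47 + 2·16 = -278
  a_7 = -3·-278 + -1·119 + 2·-47 = 621
  a_8 = -3·621 + -1·-278 + 2·119 = -1347
  a_9 = -3·-1347 + -1·621 + 2·-278 = 2864
  a_10 = -3·2864 + -1·-1347 + 2·621 = -6003
  a_11 = -3·-6003 + -1·2864 + 2·-1347 = 12451
  a_12 = -3·12451 + -1·-6003 + 2·2864 = -25622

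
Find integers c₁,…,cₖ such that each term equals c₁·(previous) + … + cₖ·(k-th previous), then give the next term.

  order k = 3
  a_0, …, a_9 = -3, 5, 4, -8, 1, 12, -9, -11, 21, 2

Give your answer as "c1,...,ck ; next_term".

  a_3 = 0·4 + -1·5 + 1·-3 = -8
  a_4 = 0·-8 + -1·4 + 1·5 = 1
  a_5 = 0·1 + -1·-8 + 1·4 = 12
  a_6 = 0·12 + -1·1 + 1·-8 = -9
  a_7 = 0·-9 + -1·12 + 1·1 = -11
  a_8 = 0·-11 + -1·-9 + 1·12 = 21
  a_9 = 0·21 + -1·-11 + 1·-9 = 2
  a_10 = 0·2 + -1·21 + 1·-11 = -32

0,-1,1 ; -32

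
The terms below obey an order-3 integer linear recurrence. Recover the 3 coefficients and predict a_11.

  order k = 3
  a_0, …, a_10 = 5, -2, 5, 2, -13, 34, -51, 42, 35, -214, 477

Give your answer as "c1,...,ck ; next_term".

-2,-1,2 ; -670

  a_3 = -2·5 + -1·-2 + 2·5 = 2
  a_4 = -2·2 + -1·5 + 2·-2 = -13
  a_5 = -2·-13 + -1·2 + 2·5 = 34
  a_6 = -2·34 + -1·-13 + 2·2 = -51
  a_7 = -2·-51 + -1·34 + 2·-13 = 42
  a_8 = -2·42 + -1·-51 + 2·34 = 35
  a_9 = -2·35 + -1·42 + 2·-51 = -214
  a_10 = -2·-214 + -1·35 + 2·42 = 477
  a_11 = -2·477 + -1·-214 + 2·35 = -670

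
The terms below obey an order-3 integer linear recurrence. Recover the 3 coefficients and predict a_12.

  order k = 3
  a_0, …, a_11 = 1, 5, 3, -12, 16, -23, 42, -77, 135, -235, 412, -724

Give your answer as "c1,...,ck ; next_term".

-2,-1,-1 ; 1271

  a_3 = -2·3 + -1·5 + -1·1 = -12
  a_4 = -2·-12 + -1·3 + -1·5 = 16
  a_5 = -2·16 + -1·-12 + -1·3 = -23
  a_6 = -2·-23 + -1·16 + -1·-12 = 42
  a_7 = -2·42 + -1·-23 + -1·16 = -77
  a_8 = -2·-77 + -1·42 + -1·-23 = 135
  a_9 = -2·135 + -1·-77 + -1·42 = -235
  a_10 = -2·-235 + -1·135 + -1·-77 = 412
  a_11 = -2·412 + -1·-235 + -1·135 = -724
  a_12 = -2·-724 + -1·412 + -1·-235 = 1271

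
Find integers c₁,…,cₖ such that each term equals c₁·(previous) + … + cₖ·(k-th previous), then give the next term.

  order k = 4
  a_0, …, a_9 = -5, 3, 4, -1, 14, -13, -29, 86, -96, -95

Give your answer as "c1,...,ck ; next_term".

  a_4 = -1·-1 + -2·4 + 2·3 + -3·-5 = 14
  a_5 = -1·14 + -2·-1 + 2·4 + -3·3 = -13
  a_6 = -1·-13 + -2·14 + 2·-1 + -3·4 = -29
  a_7 = -1·-29 + -2·-13 + 2·14 + -3·-1 = 86
  a_8 = -1·86 + -2·-29 + 2·-13 + -3·14 = -96
  a_9 = -1·-96 + -2·86 + 2·-29 + -3·-13 = -95
  a_10 = -1·-95 + -2·-96 + 2·86 + -3·-29 = 546

-1,-2,2,-3 ; 546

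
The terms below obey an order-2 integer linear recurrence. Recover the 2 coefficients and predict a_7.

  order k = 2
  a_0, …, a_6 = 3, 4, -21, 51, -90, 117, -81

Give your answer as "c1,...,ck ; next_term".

-3,-3 ; -108

  a_2 = -3·4 + -3·3 = -21
  a_3 = -3·-21 + -3·4 = 51
  a_4 = -3·51 + -3·-21 = -90
  a_5 = -3·-90 + -3·51 = 117
  a_6 = -3·117 + -3·-90 = -81
  a_7 = -3·-81 + -3·117 = -108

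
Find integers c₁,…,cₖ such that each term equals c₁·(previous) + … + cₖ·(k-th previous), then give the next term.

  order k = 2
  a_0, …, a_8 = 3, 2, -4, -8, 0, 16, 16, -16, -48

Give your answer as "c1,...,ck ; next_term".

1,-2 ; -16

  a_2 = 1·2 + -2·3 = -4
  a_3 = 1·-4 + -2·2 = -8
  a_4 = 1·-8 + -2·-4 = 0
  a_5 = 1·0 + -2·-8 = 16
  a_6 = 1·16 + -2·0 = 16
  a_7 = 1·16 + -2·16 = -16
  a_8 = 1·-16 + -2·16 = -48
  a_9 = 1·-48 + -2·-16 = -16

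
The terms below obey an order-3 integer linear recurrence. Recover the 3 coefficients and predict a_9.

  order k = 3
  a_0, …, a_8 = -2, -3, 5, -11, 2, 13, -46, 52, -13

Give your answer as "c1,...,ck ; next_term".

-1,0,3 ; -125

  a_3 = -1·5 + 0·-3 + 3·-2 = -11
  a_4 = -1·-11 + 0·5 + 3·-3 = 2
  a_5 = -1·2 + 0·-11 + 3·5 = 13
  a_6 = -1·13 + 0·2 + 3·-11 = -46
  a_7 = -1·-46 + 0·13 + 3·2 = 52
  a_8 = -1·52 + 0·-46 + 3·13 = -13
  a_9 = -1·-13 + 0·52 + 3·-46 = -125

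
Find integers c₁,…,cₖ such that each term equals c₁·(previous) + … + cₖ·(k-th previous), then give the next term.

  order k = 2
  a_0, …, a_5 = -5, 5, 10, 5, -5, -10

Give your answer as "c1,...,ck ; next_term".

  a_2 = 1·5 + -1·-5 = 10
  a_3 = 1·10 + -1·5 = 5
  a_4 = 1·5 + -1·10 = -5
  a_5 = 1·-5 + -1·5 = -10
  a_6 = 1·-10 + -1·-5 = -5

1,-1 ; -5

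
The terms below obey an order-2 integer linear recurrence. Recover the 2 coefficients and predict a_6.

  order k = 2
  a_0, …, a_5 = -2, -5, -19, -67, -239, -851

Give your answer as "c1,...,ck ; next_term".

3,2 ; -3031

  a_2 = 3·-5 + 2·-2 = -19
  a_3 = 3·-19 + 2·-5 = -67
  a_4 = 3·-67 + 2·-19 = -239
  a_5 = 3·-239 + 2·-67 = -851
  a_6 = 3·-851 + 2·-239 = -3031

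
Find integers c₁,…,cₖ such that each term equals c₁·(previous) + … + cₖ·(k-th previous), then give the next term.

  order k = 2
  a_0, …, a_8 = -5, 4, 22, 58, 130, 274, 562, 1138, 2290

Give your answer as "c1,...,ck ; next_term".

3,-2 ; 4594

  a_2 = 3·4 + -2·-5 = 22
  a_3 = 3·22 + -2·4 = 58
  a_4 = 3·58 + -2·22 = 130
  a_5 = 3·130 + -2·58 = 274
  a_6 = 3·274 + -2·130 = 562
  a_7 = 3·562 + -2·274 = 1138
  a_8 = 3·1138 + -2·562 = 2290
  a_9 = 3·2290 + -2·1138 = 4594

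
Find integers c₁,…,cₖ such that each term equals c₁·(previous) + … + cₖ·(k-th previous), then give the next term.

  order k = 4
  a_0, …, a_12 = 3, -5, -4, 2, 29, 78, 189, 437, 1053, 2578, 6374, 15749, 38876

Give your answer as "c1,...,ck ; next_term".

  a_4 = 3·2 + -1·-4 + -2·-5 + 3·3 = 29
  a_5 = 3·29 + -1·2 + -2·-4 + 3·-5 = 78
  a_6 = 3·78 + -1·29 + -2·2 + 3·-4 = 189
  a_7 = 3·189 + -1·78 + -2·29 + 3·2 = 437
  a_8 = 3·437 + -1·189 + -2·78 + 3·29 = 1053
  a_9 = 3·1053 + -1·437 + -2·189 + 3·78 = 2578
  a_10 = 3·2578 + -1·1053 + -2·437 + 3·189 = 6374
  a_11 = 3·6374 + -1·2578 + -2·1053 + 3·437 = 15749
  a_12 = 3·15749 + -1·6374 + -2·2578 + 3·1053 = 38876
  a_13 = 3·38876 + -1·15749 + -2·6374 + 3·2578 = 95865

3,-1,-2,3 ; 95865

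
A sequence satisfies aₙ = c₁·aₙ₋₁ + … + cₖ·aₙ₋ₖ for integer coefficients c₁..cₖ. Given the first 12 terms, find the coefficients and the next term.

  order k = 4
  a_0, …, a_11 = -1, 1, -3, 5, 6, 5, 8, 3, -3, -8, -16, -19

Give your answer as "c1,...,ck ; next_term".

  a_4 = 1·5 + 0·-3 + 0·1 + -1·-1 = 6
  a_5 = 1·6 + 0·5 + 0·-3 + -1·1 = 5
  a_6 = 1·5 + 0·6 + 0·5 + -1·-3 = 8
  a_7 = 1·8 + 0·5 + 0·6 + -1·5 = 3
  a_8 = 1·3 + 0·8 + 0·5 + -1·6 = -3
  a_9 = 1·-3 + 0·3 + 0·8 + -1·5 = -8
  a_10 = 1·-8 + 0·-3 + 0·3 + -1·8 = -16
  a_11 = 1·-16 + 0·-8 + 0·-3 + -1·3 = -19
  a_12 = 1·-19 + 0·-16 + 0·-8 + -1·-3 = -16

1,0,0,-1 ; -16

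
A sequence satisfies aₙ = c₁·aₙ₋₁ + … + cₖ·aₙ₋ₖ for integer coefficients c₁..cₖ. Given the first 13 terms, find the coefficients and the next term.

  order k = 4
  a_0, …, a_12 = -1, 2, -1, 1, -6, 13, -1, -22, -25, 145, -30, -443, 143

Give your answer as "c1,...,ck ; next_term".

  a_4 = -1·1 + -3·-1 + -2·2 + 4·-1 = -6
  a_5 = -1·-6 + -3·1 + -2·-1 + 4·2 = 13
  a_6 = -1·13 + -3·-6 + -2·1 + 4·-1 = -1
  a_7 = -1·-1 + -3·13 + -2·-6 + 4·1 = -22
  a_8 = -1·-22 + -3·-1 + -2·13 + 4·-6 = -25
  a_9 = -1·-25 + -3·-22 + -2·-1 + 4·13 = 145
  a_10 = -1·145 + -3·-25 + -2·-22 + 4·-1 = -30
  a_11 = -1·-30 + -3·145 + -2·-25 + 4·-22 = -443
  a_12 = -1·-443 + -3·-30 + -2·145 + 4·-25 = 143
  a_13 = -1·143 + -3·-443 + -2·-30 + 4·145 = 1826

-1,-3,-2,4 ; 1826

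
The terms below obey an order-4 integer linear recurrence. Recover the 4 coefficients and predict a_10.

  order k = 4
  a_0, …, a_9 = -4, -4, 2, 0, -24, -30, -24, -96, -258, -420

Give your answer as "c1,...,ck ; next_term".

  a_4 = 1·0 + 0·2 + 3·-4 + 3·-4 = -24
  a_5 = 1·-24 + 0·0 + 3·2 + 3·-4 = -30
  a_6 = 1·-30 + 0·-24 + 3·0 + 3·2 = -24
  a_7 = 1·-24 + 0·-30 + 3·-24 + 3·0 = -96
  a_8 = 1·-96 + 0·-24 + 3·-30 + 3·-24 = -258
  a_9 = 1·-258 + 0·-96 + 3·-24 + 3·-30 = -420
  a_10 = 1·-420 + 0·-258 + 3·-96 + 3·-24 = -780

1,0,3,3 ; -780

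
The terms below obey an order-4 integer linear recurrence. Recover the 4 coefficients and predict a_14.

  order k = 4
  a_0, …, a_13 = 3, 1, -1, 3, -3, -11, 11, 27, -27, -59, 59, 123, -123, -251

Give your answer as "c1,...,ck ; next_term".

0,-3,0,-2 ; 251

  a_4 = 0·3 + -3·-1 + 0·1 + -2·3 = -3
  a_5 = 0·-3 + -3·3 + 0·-1 + -2·1 = -11
  a_6 = 0·-11 + -3·-3 + 0·3 + -2·-1 = 11
  a_7 = 0·11 + -3·-11 + 0·-3 + -2·3 = 27
  a_8 = 0·27 + -3·11 + 0·-11 + -2·-3 = -27
  a_9 = 0·-27 + -3·27 + 0·11 + -2·-11 = -59
  a_10 = 0·-59 + -3·-27 + 0·27 + -2·11 = 59
  a_11 = 0·59 + -3·-59 + 0·-27 + -2·27 = 123
  a_12 = 0·123 + -3·59 + 0·-59 + -2·-27 = -123
  a_13 = 0·-123 + -3·123 + 0·59 + -2·-59 = -251
  a_14 = 0·-251 + -3·-123 + 0·123 + -2·59 = 251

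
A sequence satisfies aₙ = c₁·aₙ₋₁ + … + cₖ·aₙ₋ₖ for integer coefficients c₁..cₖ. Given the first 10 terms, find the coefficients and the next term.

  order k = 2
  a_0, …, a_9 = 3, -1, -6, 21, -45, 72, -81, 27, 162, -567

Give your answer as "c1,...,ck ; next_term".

  a_2 = -3·-1 + -3·3 = -6
  a_3 = -3·-6 + -3·-1 = 21
  a_4 = -3·21 + -3·-6 = -45
  a_5 = -3·-45 + -3·21 = 72
  a_6 = -3·72 + -3·-45 = -81
  a_7 = -3·-81 + -3·72 = 27
  a_8 = -3·27 + -3·-81 = 162
  a_9 = -3·162 + -3·27 = -567
  a_10 = -3·-567 + -3·162 = 1215

-3,-3 ; 1215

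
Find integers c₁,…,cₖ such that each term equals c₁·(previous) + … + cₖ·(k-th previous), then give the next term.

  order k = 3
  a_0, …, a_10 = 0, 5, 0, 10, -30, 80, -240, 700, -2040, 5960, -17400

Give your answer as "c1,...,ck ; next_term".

  a_3 = -2·0 + 2·5 + -2·0 = 10
  a_4 = -2·10 + 2·0 + -2·5 = -30
  a_5 = -2·-30 + 2·10 + -2·0 = 80
  a_6 = -2·80 + 2·-30 + -2·10 = -240
  a_7 = -2·-240 + 2·80 + -2·-30 = 700
  a_8 = -2·700 + 2·-240 + -2·80 = -2040
  a_9 = -2·-2040 + 2·700 + -2·-240 = 5960
  a_10 = -2·5960 + 2·-2040 + -2·700 = -17400
  a_11 = -2·-17400 + 2·5960 + -2·-2040 = 50800

-2,2,-2 ; 50800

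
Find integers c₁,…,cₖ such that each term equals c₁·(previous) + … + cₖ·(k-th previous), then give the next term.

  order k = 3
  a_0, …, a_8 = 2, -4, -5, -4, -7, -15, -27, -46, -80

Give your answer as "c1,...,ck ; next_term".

2,-1,1 ; -141

  a_3 = 2·-5 + -1·-4 + 1·2 = -4
  a_4 = 2·-4 + -1·-5 + 1·-4 = -7
  a_5 = 2·-7 + -1·-4 + 1·-5 = -15
  a_6 = 2·-15 + -1·-7 + 1·-4 = -27
  a_7 = 2·-27 + -1·-15 + 1·-7 = -46
  a_8 = 2·-46 + -1·-27 + 1·-15 = -80
  a_9 = 2·-80 + -1·-46 + 1·-27 = -141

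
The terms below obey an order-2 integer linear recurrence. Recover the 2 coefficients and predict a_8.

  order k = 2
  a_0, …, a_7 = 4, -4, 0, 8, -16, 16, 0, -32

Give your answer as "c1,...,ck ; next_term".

  a_2 = -2·-4 + -2·4 = 0
  a_3 = -2·0 + -2·-4 = 8
  a_4 = -2·8 + -2·0 = -16
  a_5 = -2·-16 + -2·8 = 16
  a_6 = -2·16 + -2·-16 = 0
  a_7 = -2·0 + -2·16 = -32
  a_8 = -2·-32 + -2·0 = 64

-2,-2 ; 64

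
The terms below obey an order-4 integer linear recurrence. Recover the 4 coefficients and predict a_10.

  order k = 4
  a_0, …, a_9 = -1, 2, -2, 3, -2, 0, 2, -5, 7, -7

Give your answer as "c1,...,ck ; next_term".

-1,0,0,-1 ; 5

  a_4 = -1·3 + 0·-2 + 0·2 + -1·-1 = -2
  a_5 = -1·-2 + 0·3 + 0·-2 + -1·2 = 0
  a_6 = -1·0 + 0·-2 + 0·3 + -1·-2 = 2
  a_7 = -1·2 + 0·0 + 0·-2 + -1·3 = -5
  a_8 = -1·-5 + 0·2 + 0·0 + -1·-2 = 7
  a_9 = -1·7 + 0·-5 + 0·2 + -1·0 = -7
  a_10 = -1·-7 + 0·7 + 0·-5 + -1·2 = 5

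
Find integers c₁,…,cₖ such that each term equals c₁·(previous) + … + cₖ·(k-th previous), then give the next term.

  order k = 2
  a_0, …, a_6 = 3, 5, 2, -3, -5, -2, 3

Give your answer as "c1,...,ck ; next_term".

1,-1 ; 5

  a_2 = 1·5 + -1·3 = 2
  a_3 = 1·2 + -1·5 = -3
  a_4 = 1·-3 + -1·2 = -5
  a_5 = 1·-5 + -1·-3 = -2
  a_6 = 1·-2 + -1·-5 = 3
  a_7 = 1·3 + -1·-2 = 5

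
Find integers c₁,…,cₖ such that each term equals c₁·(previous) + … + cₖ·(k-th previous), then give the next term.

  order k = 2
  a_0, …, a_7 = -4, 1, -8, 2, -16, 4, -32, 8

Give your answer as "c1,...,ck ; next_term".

0,2 ; -64

  a_2 = 0·1 + 2·-4 = -8
  a_3 = 0·-8 + 2·1 = 2
  a_4 = 0·2 + 2·-8 = -16
  a_5 = 0·-16 + 2·2 = 4
  a_6 = 0·4 + 2·-16 = -32
  a_7 = 0·-32 + 2·4 = 8
  a_8 = 0·8 + 2·-32 = -64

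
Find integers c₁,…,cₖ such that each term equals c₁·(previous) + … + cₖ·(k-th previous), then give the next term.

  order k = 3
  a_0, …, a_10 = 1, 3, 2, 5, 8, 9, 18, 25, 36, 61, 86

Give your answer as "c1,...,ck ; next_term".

0,1,2 ; 133

  a_3 = 0·2 + 1·3 + 2·1 = 5
  a_4 = 0·5 + 1·2 + 2·3 = 8
  a_5 = 0·8 + 1·5 + 2·2 = 9
  a_6 = 0·9 + 1·8 + 2·5 = 18
  a_7 = 0·18 + 1·9 + 2·8 = 25
  a_8 = 0·25 + 1·18 + 2·9 = 36
  a_9 = 0·36 + 1·25 + 2·18 = 61
  a_10 = 0·61 + 1·36 + 2·25 = 86
  a_11 = 0·86 + 1·61 + 2·36 = 133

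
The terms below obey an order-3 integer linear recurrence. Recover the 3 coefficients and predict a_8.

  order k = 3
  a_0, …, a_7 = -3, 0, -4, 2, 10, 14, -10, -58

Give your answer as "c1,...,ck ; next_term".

  a_3 = 1·-4 + -2·0 + -2·-3 = 2
  a_4 = 1·2 + -2·-4 + -2·0 = 10
  a_5 = 1·10 + -2·2 + -2·-4 = 14
  a_6 = 1·14 + -2·10 + -2·2 = -10
  a_7 = 1·-10 + -2·14 + -2·10 = -58
  a_8 = 1·-58 + -2·-10 + -2·14 = -66

1,-2,-2 ; -66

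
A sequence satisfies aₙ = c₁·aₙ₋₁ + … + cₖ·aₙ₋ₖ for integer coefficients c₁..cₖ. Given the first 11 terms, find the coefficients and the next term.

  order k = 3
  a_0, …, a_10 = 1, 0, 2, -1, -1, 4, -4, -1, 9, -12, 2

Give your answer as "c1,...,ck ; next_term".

-1,-1,1 ; 19

  a_3 = -1·2 + -1·0 + 1·1 = -1
  a_4 = -1·-1 + -1·2 + 1·0 = -1
  a_5 = -1·-1 + -1·-1 + 1·2 = 4
  a_6 = -1·4 + -1·-1 + 1·-1 = -4
  a_7 = -1·-4 + -1·4 + 1·-1 = -1
  a_8 = -1·-1 + -1·-4 + 1·4 = 9
  a_9 = -1·9 + -1·-1 + 1·-4 = -12
  a_10 = -1·-12 + -1·9 + 1·-1 = 2
  a_11 = -1·2 + -1·-12 + 1·9 = 19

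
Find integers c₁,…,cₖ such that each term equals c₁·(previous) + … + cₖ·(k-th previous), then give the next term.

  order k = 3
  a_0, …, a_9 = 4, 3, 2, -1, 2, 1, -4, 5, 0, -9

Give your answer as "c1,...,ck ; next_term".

  a_3 = -1·2 + -1·3 + 1·4 = -1
  a_4 = -1·-1 + -1·2 + 1·3 = 2
  a_5 = -1·2 + -1·-1 + 1·2 = 1
  a_6 = -1·1 + -1·2 + 1·-1 = -4
  a_7 = -1·-4 + -1·1 + 1·2 = 5
  a_8 = -1·5 + -1·-4 + 1·1 = 0
  a_9 = -1·0 + -1·5 + 1·-4 = -9
  a_10 = -1·-9 + -1·0 + 1·5 = 14

-1,-1,1 ; 14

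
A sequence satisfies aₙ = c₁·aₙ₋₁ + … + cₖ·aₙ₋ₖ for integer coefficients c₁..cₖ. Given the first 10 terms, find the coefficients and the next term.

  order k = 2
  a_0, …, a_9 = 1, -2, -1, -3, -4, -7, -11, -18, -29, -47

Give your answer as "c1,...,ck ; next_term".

1,1 ; -76

  a_2 = 1·-2 + 1·1 = -1
  a_3 = 1·-1 + 1·-2 = -3
  a_4 = 1·-3 + 1·-1 = -4
  a_5 = 1·-4 + 1·-3 = -7
  a_6 = 1·-7 + 1·-4 = -11
  a_7 = 1·-11 + 1·-7 = -18
  a_8 = 1·-18 + 1·-11 = -29
  a_9 = 1·-29 + 1·-18 = -47
  a_10 = 1·-47 + 1·-29 = -76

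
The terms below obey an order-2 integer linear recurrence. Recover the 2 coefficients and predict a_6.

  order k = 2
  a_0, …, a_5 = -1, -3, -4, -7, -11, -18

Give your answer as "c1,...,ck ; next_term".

1,1 ; -29

  a_2 = 1·-3 + 1·-1 = -4
  a_3 = 1·-4 + 1·-3 = -7
  a_4 = 1·-7 + 1·-4 = -11
  a_5 = 1·-11 + 1·-7 = -18
  a_6 = 1·-18 + 1·-11 = -29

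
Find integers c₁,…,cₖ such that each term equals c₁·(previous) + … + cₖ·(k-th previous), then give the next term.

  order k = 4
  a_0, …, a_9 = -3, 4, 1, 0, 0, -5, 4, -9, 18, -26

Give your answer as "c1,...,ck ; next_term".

-1,1,-1,-1 ; 49

  a_4 = -1·0 + 1·1 + -1·4 + -1·-3 = 0
  a_5 = -1·0 + 1·0 + -1·1 + -1·4 = -5
  a_6 = -1·-5 + 1·0 + -1·0 + -1·1 = 4
  a_7 = -1·4 + 1·-5 + -1·0 + -1·0 = -9
  a_8 = -1·-9 + 1·4 + -1·-5 + -1·0 = 18
  a_9 = -1·18 + 1·-9 + -1·4 + -1·-5 = -26
  a_10 = -1·-26 + 1·18 + -1·-9 + -1·4 = 49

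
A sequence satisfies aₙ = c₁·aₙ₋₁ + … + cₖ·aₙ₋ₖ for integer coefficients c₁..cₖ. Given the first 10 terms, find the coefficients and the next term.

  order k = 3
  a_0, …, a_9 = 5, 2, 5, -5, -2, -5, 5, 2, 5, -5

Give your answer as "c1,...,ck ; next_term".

0,0,-1 ; -2

  a_3 = 0·5 + 0·2 + -1·5 = -5
  a_4 = 0·-5 + 0·5 + -1·2 = -2
  a_5 = 0·-2 + 0·-5 + -1·5 = -5
  a_6 = 0·-5 + 0·-2 + -1·-5 = 5
  a_7 = 0·5 + 0·-5 + -1·-2 = 2
  a_8 = 0·2 + 0·5 + -1·-5 = 5
  a_9 = 0·5 + 0·2 + -1·5 = -5
  a_10 = 0·-5 + 0·5 + -1·2 = -2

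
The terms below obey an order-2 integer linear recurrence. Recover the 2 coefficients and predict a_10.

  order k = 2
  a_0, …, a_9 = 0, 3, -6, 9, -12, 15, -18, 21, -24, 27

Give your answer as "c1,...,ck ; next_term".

-2,-1 ; -30

  a_2 = -2·3 + -1·0 = -6
  a_3 = -2·-6 + -1·3 = 9
  a_4 = -2·9 + -1·-6 = -12
  a_5 = -2·-12 + -1·9 = 15
  a_6 = -2·15 + -1·-12 = -18
  a_7 = -2·-18 + -1·15 = 21
  a_8 = -2·21 + -1·-18 = -24
  a_9 = -2·-24 + -1·21 = 27
  a_10 = -2·27 + -1·-24 = -30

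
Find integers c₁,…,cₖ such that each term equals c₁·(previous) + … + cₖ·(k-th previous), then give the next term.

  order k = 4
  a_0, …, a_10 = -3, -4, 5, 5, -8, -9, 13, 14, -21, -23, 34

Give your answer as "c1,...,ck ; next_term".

  a_4 = 0·5 + -1·5 + 0·-4 + 1·-3 = -8
  a_5 = 0·-8 + -1·5 + 0·5 + 1·-4 = -9
  a_6 = 0·-9 + -1·-8 + 0·5 + 1·5 = 13
  a_7 = 0·13 + -1·-9 + 0·-8 + 1·5 = 14
  a_8 = 0·14 + -1·13 + 0·-9 + 1·-8 = -21
  a_9 = 0·-21 + -1·14 + 0·13 + 1·-9 = -23
  a_10 = 0·-23 + -1·-21 + 0·14 + 1·13 = 34
  a_11 = 0·34 + -1·-23 + 0·-21 + 1·14 = 37

0,-1,0,1 ; 37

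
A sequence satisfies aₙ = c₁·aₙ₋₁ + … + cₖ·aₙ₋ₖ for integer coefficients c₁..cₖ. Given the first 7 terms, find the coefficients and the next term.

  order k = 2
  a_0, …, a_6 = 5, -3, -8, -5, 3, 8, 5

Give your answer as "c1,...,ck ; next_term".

1,-1 ; -3

  a_2 = 1·-3 + -1·5 = -8
  a_3 = 1·-8 + -1·-3 = -5
  a_4 = 1·-5 + -1·-8 = 3
  a_5 = 1·3 + -1·-5 = 8
  a_6 = 1·8 + -1·3 = 5
  a_7 = 1·5 + -1·8 = -3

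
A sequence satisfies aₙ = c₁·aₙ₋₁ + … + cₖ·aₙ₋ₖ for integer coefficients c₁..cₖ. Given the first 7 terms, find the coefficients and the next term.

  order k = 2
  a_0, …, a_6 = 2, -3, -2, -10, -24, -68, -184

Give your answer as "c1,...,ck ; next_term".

  a_2 = 2·-3 + 2·2 = -2
  a_3 = 2·-2 + 2·-3 = -10
  a_4 = 2·-10 + 2·-2 = -24
  a_5 = 2·-24 + 2·-10 = -68
  a_6 = 2·-68 + 2·-24 = -184
  a_7 = 2·-184 + 2·-68 = -504

2,2 ; -504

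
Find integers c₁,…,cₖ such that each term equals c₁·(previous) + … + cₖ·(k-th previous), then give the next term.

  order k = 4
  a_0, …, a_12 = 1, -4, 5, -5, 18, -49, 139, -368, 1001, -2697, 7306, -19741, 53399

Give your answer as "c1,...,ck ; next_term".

-2,2,1,2 ; -144368

  a_4 = -2·-5 + 2·5 + 1·-4 + 2·1 = 18
  a_5 = -2·18 + 2·-5 + 1·5 + 2·-4 = -49
  a_6 = -2·-49 + 2·18 + 1·-5 + 2·5 = 139
  a_7 = -2·139 + 2·-49 + 1·18 + 2·-5 = -368
  a_8 = -2·-368 + 2·139 + 1·-49 + 2·18 = 1001
  a_9 = -2·1001 + 2·-368 + 1·139 + 2·-49 = -2697
  a_10 = -2·-2697 + 2·1001 + 1·-368 + 2·139 = 7306
  a_11 = -2·7306 + 2·-2697 + 1·1001 + 2·-368 = -19741
  a_12 = -2·-19741 + 2·7306 + 1·-2697 + 2·1001 = 53399
  a_13 = -2·53399 + 2·-19741 + 1·7306 + 2·-2697 = -144368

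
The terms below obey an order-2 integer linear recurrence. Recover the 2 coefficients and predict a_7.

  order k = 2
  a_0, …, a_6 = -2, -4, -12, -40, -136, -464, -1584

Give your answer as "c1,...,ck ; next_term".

4,-2 ; -5408

  a_2 = 4·-4 + -2·-2 = -12
  a_3 = 4·-12 + -2·-4 = -40
  a_4 = 4·-40 + -2·-12 = -136
  a_5 = 4·-136 + -2·-40 = -464
  a_6 = 4·-464 + -2·-136 = -1584
  a_7 = 4·-1584 + -2·-464 = -5408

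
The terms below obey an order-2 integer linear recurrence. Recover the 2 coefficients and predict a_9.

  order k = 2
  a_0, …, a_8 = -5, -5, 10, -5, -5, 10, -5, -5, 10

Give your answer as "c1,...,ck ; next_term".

-1,-1 ; -5

  a_2 = -1·-5 + -1·-5 = 10
  a_3 = -1·10 + -1·-5 = -5
  a_4 = -1·-5 + -1·10 = -5
  a_5 = -1·-5 + -1·-5 = 10
  a_6 = -1·10 + -1·-5 = -5
  a_7 = -1·-5 + -1·10 = -5
  a_8 = -1·-5 + -1·-5 = 10
  a_9 = -1·10 + -1·-5 = -5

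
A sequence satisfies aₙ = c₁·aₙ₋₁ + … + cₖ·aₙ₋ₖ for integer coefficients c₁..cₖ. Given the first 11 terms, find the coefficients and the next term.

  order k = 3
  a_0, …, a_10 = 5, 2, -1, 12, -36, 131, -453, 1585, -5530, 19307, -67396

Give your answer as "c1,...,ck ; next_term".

-3,2,1 ; 235272

  a_3 = -3·-1 + 2·2 + 1·5 = 12
  a_4 = -3·12 + 2·-1 + 1·2 = -36
  a_5 = -3·-36 + 2·12 + 1·-1 = 131
  a_6 = -3·131 + 2·-36 + 1·12 = -453
  a_7 = -3·-453 + 2·131 + 1·-36 = 1585
  a_8 = -3·1585 + 2·-453 + 1·131 = -5530
  a_9 = -3·-5530 + 2·1585 + 1·-453 = 19307
  a_10 = -3·19307 + 2·-5530 + 1·1585 = -67396
  a_11 = -3·-67396 + 2·19307 + 1·-5530 = 235272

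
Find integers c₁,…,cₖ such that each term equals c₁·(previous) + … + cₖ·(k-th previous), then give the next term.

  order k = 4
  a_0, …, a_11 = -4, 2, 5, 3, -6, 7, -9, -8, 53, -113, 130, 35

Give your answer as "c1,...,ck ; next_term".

-2,-2,1,-2 ; -549

  a_4 = -2·3 + -2·5 + 1·2 + -2·-4 = -6
  a_5 = -2·-6 + -2·3 + 1·5 + -2·2 = 7
  a_6 = -2·7 + -2·-6 + 1·3 + -2·5 = -9
  a_7 = -2·-9 + -2·7 + 1·-6 + -2·3 = -8
  a_8 = -2·-8 + -2·-9 + 1·7 + -2·-6 = 53
  a_9 = -2·53 + -2·-8 + 1·-9 + -2·7 = -113
  a_10 = -2·-113 + -2·53 + 1·-8 + -2·-9 = 130
  a_11 = -2·130 + -2·-113 + 1·53 + -2·-8 = 35
  a_12 = -2·35 + -2·130 + 1·-113 + -2·53 = -549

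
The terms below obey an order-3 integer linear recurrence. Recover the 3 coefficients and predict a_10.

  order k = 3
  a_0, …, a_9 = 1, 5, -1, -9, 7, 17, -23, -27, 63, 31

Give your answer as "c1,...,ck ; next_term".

0,-2,1 ; -153

  a_3 = 0·-1 + -2·5 + 1·1 = -9
  a_4 = 0·-9 + -2·-1 + 1·5 = 7
  a_5 = 0·7 + -2·-9 + 1·-1 = 17
  a_6 = 0·17 + -2·7 + 1·-9 = -23
  a_7 = 0·-23 + -2·17 + 1·7 = -27
  a_8 = 0·-27 + -2·-23 + 1·17 = 63
  a_9 = 0·63 + -2·-27 + 1·-23 = 31
  a_10 = 0·31 + -2·63 + 1·-27 = -153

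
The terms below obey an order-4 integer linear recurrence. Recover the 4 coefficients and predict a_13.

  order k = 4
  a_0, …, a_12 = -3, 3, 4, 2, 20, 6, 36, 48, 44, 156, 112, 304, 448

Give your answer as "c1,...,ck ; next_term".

  a_4 = 0·2 + 2·4 + 2·3 + -2·-3 = 20
  a_5 = 0·20 + 2·2 + 2·4 + -2·3 = 6
  a_6 = 0·6 + 2·20 + 2·2 + -2·4 = 36
  a_7 = 0·36 + 2·6 + 2·20 + -2·2 = 48
  a_8 = 0·48 + 2·36 + 2·6 + -2·20 = 44
  a_9 = 0·44 + 2·48 + 2·36 + -2·6 = 156
  a_10 = 0·156 + 2·44 + 2·48 + -2·36 = 112
  a_11 = 0·112 + 2·156 + 2·44 + -2·48 = 304
  a_12 = 0·304 + 2·112 + 2·156 + -2·44 = 448
  a_13 = 0·448 + 2·304 + 2·112 + -2·156 = 520

0,2,2,-2 ; 520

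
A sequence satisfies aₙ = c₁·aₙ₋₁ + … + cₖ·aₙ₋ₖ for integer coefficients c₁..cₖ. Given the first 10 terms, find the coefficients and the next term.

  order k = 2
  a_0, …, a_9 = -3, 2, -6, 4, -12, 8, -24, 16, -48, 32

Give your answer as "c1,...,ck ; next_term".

  a_2 = 0·2 + 2·-3 = -6
  a_3 = 0·-6 + 2·2 = 4
  a_4 = 0·4 + 2·-6 = -12
  a_5 = 0·-12 + 2·4 = 8
  a_6 = 0·8 + 2·-12 = -24
  a_7 = 0·-24 + 2·8 = 16
  a_8 = 0·16 + 2·-24 = -48
  a_9 = 0·-48 + 2·16 = 32
  a_10 = 0·32 + 2·-48 = -96

0,2 ; -96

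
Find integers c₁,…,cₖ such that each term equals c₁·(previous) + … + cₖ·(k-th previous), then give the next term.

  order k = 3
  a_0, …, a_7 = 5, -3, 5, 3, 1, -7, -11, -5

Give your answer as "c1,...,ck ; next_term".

1,-1,-1 ; 13

  a_3 = 1·5 + -1·-3 + -1·5 = 3
  a_4 = 1·3 + -1·5 + -1·-3 = 1
  a_5 = 1·1 + -1·3 + -1·5 = -7
  a_6 = 1·-7 + -1·1 + -1·3 = -11
  a_7 = 1·-11 + -1·-7 + -1·1 = -5
  a_8 = 1·-5 + -1·-11 + -1·-7 = 13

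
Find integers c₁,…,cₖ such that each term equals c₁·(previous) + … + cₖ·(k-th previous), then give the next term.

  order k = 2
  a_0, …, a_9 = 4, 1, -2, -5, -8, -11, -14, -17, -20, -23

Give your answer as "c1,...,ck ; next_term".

  a_2 = 2·1 + -1·4 = -2
  a_3 = 2·-2 + -1·1 = -5
  a_4 = 2·-5 + -1·-2 = -8
  a_5 = 2·-8 + -1·-5 = -11
  a_6 = 2·-11 + -1·-8 = -14
  a_7 = 2·-14 + -1·-11 = -17
  a_8 = 2·-17 + -1·-14 = -20
  a_9 = 2·-20 + -1·-17 = -23
  a_10 = 2·-23 + -1·-20 = -26

2,-1 ; -26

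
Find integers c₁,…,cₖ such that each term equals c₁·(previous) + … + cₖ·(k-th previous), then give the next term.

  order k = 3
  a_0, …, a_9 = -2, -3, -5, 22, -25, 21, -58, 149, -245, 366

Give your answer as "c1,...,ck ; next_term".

  a_3 = -2·-5 + -2·-3 + -3·-2 = 22
  a_4 = -2·22 + -2·-5 + -3·-3 = -25
  a_5 = -2·-25 + -2·22 + -3·-5 = 21
  a_6 = -2·21 + -2·-25 + -3·22 = -58
  a_7 = -2·-58 + -2·21 + -3·-25 = 149
  a_8 = -2·149 + -2·-58 + -3·21 = -245
  a_9 = -2·-245 + -2·149 + -3·-58 = 366
  a_10 = -2·366 + -2·-245 + -3·149 = -689

-2,-2,-3 ; -689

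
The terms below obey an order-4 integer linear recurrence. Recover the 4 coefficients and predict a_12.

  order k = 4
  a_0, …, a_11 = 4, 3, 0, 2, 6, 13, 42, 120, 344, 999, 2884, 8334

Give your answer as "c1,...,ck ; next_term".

  a_4 = 2·2 + 2·0 + 2·3 + -1·4 = 6
  a_5 = 2·6 + 2·2 + 2·0 + -1·3 = 13
  a_6 = 2·13 + 2·6 + 2·2 + -1·0 = 42
  a_7 = 2·42 + 2·13 + 2·6 + -1·2 = 120
  a_8 = 2·120 + 2·42 + 2·13 + -1·6 = 344
  a_9 = 2·344 + 2·120 + 2·42 + -1·13 = 999
  a_10 = 2·999 + 2·344 + 2·120 + -1·42 = 2884
  a_11 = 2·2884 + 2·999 + 2·344 + -1·120 = 8334
  a_12 = 2·8334 + 2·2884 + 2·999 + -1·344 = 24090

2,2,2,-1 ; 24090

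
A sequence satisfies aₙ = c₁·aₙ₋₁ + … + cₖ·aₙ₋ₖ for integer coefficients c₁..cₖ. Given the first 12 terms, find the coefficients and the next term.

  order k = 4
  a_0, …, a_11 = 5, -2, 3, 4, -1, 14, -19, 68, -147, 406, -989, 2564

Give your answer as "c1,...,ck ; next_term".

-2,2,2,1 ; -6441

  a_4 = -2·4 + 2·3 + 2·-2 + 1·5 = -1
  a_5 = -2·-1 + 2·4 + 2·3 + 1·-2 = 14
  a_6 = -2·14 + 2·-1 + 2·4 + 1·3 = -19
  a_7 = -2·-19 + 2·14 + 2·-1 + 1·4 = 68
  a_8 = -2·68 + 2·-19 + 2·14 + 1·-1 = -147
  a_9 = -2·-147 + 2·68 + 2·-19 + 1·14 = 406
  a_10 = -2·406 + 2·-147 + 2·68 + 1·-19 = -989
  a_11 = -2·-989 + 2·406 + 2·-147 + 1·68 = 2564
  a_12 = -2·2564 + 2·-989 + 2·406 + 1·-147 = -6441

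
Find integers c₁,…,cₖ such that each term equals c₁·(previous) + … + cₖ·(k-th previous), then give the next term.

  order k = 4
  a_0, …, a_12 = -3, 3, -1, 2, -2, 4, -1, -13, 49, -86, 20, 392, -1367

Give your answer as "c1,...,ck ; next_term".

-3,-4,3,3 ; 2335

  a_4 = -3·2 + -4·-1 + 3·3 + 3·-3 = -2
  a_5 = -3·-2 + -4·2 + 3·-1 + 3·3 = 4
  a_6 = -3·4 + -4·-2 + 3·2 + 3·-1 = -1
  a_7 = -3·-1 + -4·4 + 3·-2 + 3·2 = -13
  a_8 = -3·-13 + -4·-1 + 3·4 + 3·-2 = 49
  a_9 = -3·49 + -4·-13 + 3·-1 + 3·4 = -86
  a_10 = -3·-86 + -4·49 + 3·-13 + 3·-1 = 20
  a_11 = -3·20 + -4·-86 + 3·49 + 3·-13 = 392
  a_12 = -3·392 + -4·20 + 3·-86 + 3·49 = -1367
  a_13 = -3·-1367 + -4·392 + 3·20 + 3·-86 = 2335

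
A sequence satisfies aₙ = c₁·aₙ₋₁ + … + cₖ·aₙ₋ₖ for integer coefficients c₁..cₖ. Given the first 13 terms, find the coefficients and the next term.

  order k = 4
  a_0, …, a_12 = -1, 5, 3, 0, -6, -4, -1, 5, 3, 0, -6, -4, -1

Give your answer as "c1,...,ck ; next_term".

1,0,-1,1 ; 5

  a_4 = 1·0 + 0·3 + -1·5 + 1·-1 = -6
  a_5 = 1·-6 + 0·0 + -1·3 + 1·5 = -4
  a_6 = 1·-4 + 0·-6 + -1·0 + 1·3 = -1
  a_7 = 1·-1 + 0·-4 + -1·-6 + 1·0 = 5
  a_8 = 1·5 + 0·-1 + -1·-4 + 1·-6 = 3
  a_9 = 1·3 + 0·5 + -1·-1 + 1·-4 = 0
  a_10 = 1·0 + 0·3 + -1·5 + 1·-1 = -6
  a_11 = 1·-6 + 0·0 + -1·3 + 1·5 = -4
  a_12 = 1·-4 + 0·-6 + -1·0 + 1·3 = -1
  a_13 = 1·-1 + 0·-4 + -1·-6 + 1·0 = 5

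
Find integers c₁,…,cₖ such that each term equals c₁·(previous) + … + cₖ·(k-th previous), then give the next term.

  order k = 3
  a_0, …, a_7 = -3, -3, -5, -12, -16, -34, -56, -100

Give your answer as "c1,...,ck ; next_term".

0,2,2 ; -180

  a_3 = 0·-5 + 2·-3 + 2·-3 = -12
  a_4 = 0·-12 + 2·-5 + 2·-3 = -16
  a_5 = 0·-16 + 2·-12 + 2·-5 = -34
  a_6 = 0·-34 + 2·-16 + 2·-12 = -56
  a_7 = 0·-56 + 2·-34 + 2·-16 = -100
  a_8 = 0·-100 + 2·-56 + 2·-34 = -180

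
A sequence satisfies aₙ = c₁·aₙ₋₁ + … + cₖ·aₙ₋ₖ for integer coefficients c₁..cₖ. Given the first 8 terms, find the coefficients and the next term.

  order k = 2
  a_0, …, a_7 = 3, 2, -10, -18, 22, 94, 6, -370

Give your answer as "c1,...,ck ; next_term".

  a_2 = 1·2 + -4·3 = -10
  a_3 = 1·-10 + -4·2 = -18
  a_4 = 1·-18 + -4·-10 = 22
  a_5 = 1·22 + -4·-18 = 94
  a_6 = 1·94 + -4·22 = 6
  a_7 = 1·6 + -4·94 = -370
  a_8 = 1·-370 + -4·6 = -394

1,-4 ; -394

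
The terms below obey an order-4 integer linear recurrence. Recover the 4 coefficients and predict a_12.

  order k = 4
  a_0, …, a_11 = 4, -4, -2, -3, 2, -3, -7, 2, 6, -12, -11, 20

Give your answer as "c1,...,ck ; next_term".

0,-1,1,1 ; 5

  a_4 = 0·-3 + -1·-2 + 1·-4 + 1·4 = 2
  a_5 = 0·2 + -1·-3 + 1·-2 + 1·-4 = -3
  a_6 = 0·-3 + -1·2 + 1·-3 + 1·-2 = -7
  a_7 = 0·-7 + -1·-3 + 1·2 + 1·-3 = 2
  a_8 = 0·2 + -1·-7 + 1·-3 + 1·2 = 6
  a_9 = 0·6 + -1·2 + 1·-7 + 1·-3 = -12
  a_10 = 0·-12 + -1·6 + 1·2 + 1·-7 = -11
  a_11 = 0·-11 + -1·-12 + 1·6 + 1·2 = 20
  a_12 = 0·20 + -1·-11 + 1·-12 + 1·6 = 5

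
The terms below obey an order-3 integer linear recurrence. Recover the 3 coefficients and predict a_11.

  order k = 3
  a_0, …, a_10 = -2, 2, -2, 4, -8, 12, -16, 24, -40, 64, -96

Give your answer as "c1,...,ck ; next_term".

-2,-2,-2 ; 144

  a_3 = -2·-2 + -2·2 + -2·-2 = 4
  a_4 = -2·4 + -2·-2 + -2·2 = -8
  a_5 = -2·-8 + -2·4 + -2·-2 = 12
  a_6 = -2·12 + -2·-8 + -2·4 = -16
  a_7 = -2·-16 + -2·12 + -2·-8 = 24
  a_8 = -2·24 + -2·-16 + -2·12 = -40
  a_9 = -2·-40 + -2·24 + -2·-16 = 64
  a_10 = -2·64 + -2·-40 + -2·24 = -96
  a_11 = -2·-96 + -2·64 + -2·-40 = 144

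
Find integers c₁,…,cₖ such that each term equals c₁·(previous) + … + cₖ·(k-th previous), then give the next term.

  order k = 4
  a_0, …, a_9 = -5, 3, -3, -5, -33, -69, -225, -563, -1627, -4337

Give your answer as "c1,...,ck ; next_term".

2,3,-3,1 ; -12091

  a_4 = 2·-5 + 3·-3 + -3·3 + 1·-5 = -33
  a_5 = 2·-33 + 3·-5 + -3·-3 + 1·3 = -69
  a_6 = 2·-69 + 3·-33 + -3·-5 + 1·-3 = -225
  a_7 = 2·-225 + 3·-69 + -3·-33 + 1·-5 = -563
  a_8 = 2·-563 + 3·-225 + -3·-69 + 1·-33 = -1627
  a_9 = 2·-1627 + 3·-563 + -3·-225 + 1·-69 = -4337
  a_10 = 2·-4337 + 3·-1627 + -3·-563 + 1·-225 = -12091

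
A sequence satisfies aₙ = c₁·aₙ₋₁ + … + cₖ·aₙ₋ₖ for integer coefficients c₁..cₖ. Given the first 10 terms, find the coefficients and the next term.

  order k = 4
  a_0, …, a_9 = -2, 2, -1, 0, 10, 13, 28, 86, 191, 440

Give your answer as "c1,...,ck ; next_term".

  a_4 = 2·0 + 0·-1 + 3·2 + -2·-2 = 10
  a_5 = 2·10 + 0·0 + 3·-1 + -2·2 = 13
  a_6 = 2·13 + 0·10 + 3·0 + -2·-1 = 28
  a_7 = 2·28 + 0·13 + 3·10 + -2·0 = 86
  a_8 = 2·86 + 0·28 + 3·13 + -2·10 = 191
  a_9 = 2·191 + 0·86 + 3·28 + -2·13 = 440
  a_10 = 2·440 + 0·191 + 3·86 + -2·28 = 1082

2,0,3,-2 ; 1082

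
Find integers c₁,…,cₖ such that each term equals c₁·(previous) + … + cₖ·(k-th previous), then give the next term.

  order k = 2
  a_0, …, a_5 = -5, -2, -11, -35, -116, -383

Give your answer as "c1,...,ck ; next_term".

3,1 ; -1265

  a_2 = 3·-2 + 1·-5 = -11
  a_3 = 3·-11 + 1·-2 = -35
  a_4 = 3·-35 + 1·-11 = -116
  a_5 = 3·-116 + 1·-35 = -383
  a_6 = 3·-383 + 1·-116 = -1265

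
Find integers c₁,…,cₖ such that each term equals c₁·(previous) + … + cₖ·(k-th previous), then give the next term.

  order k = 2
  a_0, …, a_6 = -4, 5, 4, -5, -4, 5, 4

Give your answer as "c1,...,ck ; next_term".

  a_2 = 0·5 + -1·-4 = 4
  a_3 = 0·4 + -1·5 = -5
  a_4 = 0·-5 + -1·4 = -4
  a_5 = 0·-4 + -1·-5 = 5
  a_6 = 0·5 + -1·-4 = 4
  a_7 = 0·4 + -1·5 = -5

0,-1 ; -5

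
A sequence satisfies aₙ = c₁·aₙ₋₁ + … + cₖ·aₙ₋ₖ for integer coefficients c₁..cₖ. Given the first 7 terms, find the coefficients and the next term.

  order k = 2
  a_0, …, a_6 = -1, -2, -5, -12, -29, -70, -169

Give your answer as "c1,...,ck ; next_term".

  a_2 = 2·-2 + 1·-1 = -5
  a_3 = 2·-5 + 1·-2 = -12
  a_4 = 2·-12 + 1·-5 = -29
  a_5 = 2·-29 + 1·-12 = -70
  a_6 = 2·-70 + 1·-29 = -169
  a_7 = 2·-169 + 1·-70 = -408

2,1 ; -408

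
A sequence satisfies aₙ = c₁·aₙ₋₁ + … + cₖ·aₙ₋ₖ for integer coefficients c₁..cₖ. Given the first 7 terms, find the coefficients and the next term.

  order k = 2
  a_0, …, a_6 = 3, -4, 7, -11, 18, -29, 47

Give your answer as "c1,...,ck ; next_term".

  a_2 = -1·-4 + 1·3 = 7
  a_3 = -1·7 + 1·-4 = -11
  a_4 = -1·-11 + 1·7 = 18
  a_5 = -1·18 + 1·-11 = -29
  a_6 = -1·-29 + 1·18 = 47
  a_7 = -1·47 + 1·-29 = -76

-1,1 ; -76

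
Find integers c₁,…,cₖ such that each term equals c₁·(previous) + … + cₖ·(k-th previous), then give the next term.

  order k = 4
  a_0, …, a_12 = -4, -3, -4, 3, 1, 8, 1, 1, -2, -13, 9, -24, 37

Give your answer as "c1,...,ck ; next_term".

-1,1,0,-2 ; -35

  a_4 = -1·3 + 1·-4 + 0·-3 + -2·-4 = 1
  a_5 = -1·1 + 1·3 + 0·-4 + -2·-3 = 8
  a_6 = -1·8 + 1·1 + 0·3 + -2·-4 = 1
  a_7 = -1·1 + 1·8 + 0·1 + -2·3 = 1
  a_8 = -1·1 + 1·1 + 0·8 + -2·1 = -2
  a_9 = -1·-2 + 1·1 + 0·1 + -2·8 = -13
  a_10 = -1·-13 + 1·-2 + 0·1 + -2·1 = 9
  a_11 = -1·9 + 1·-13 + 0·-2 + -2·1 = -24
  a_12 = -1·-24 + 1·9 + 0·-13 + -2·-2 = 37
  a_13 = -1·37 + 1·-24 + 0·9 + -2·-13 = -35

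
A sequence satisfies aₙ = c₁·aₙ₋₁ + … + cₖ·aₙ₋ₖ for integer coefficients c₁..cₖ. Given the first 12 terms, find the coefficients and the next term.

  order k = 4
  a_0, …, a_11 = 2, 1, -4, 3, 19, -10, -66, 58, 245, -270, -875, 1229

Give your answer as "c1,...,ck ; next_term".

  a_4 = 0·3 + -3·-4 + 1·1 + 3·2 = 19
  a_5 = 0·19 + -3·3 + 1·-4 + 3·1 = -10
  a_6 = 0·-10 + -3·19 + 1·3 + 3·-4 = -66
  a_7 = 0·-66 + -3·-10 + 1·19 + 3·3 = 58
  a_8 = 0·58 + -3·-66 + 1·-10 + 3·19 = 245
  a_9 = 0·245 + -3·58 + 1·-66 + 3·-10 = -270
  a_10 = 0·-270 + -3·245 + 1·58 + 3·-66 = -875
  a_11 = 0·-875 + -3·-270 + 1·245 + 3·58 = 1229
  a_12 = 0·1229 + -3·-875 + 1·-270 + 3·245 = 3090

0,-3,1,3 ; 3090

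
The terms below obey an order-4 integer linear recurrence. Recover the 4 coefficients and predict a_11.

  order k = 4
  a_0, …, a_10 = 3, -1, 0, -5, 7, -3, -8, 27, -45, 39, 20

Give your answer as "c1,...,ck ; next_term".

-2,-2,0,-1 ; -145

  a_4 = -2·-5 + -2·0 + 0·-1 + -1·3 = 7
  a_5 = -2·7 + -2·-5 + 0·0 + -1·-1 = -3
  a_6 = -2·-3 + -2·7 + 0·-5 + -1·0 = -8
  a_7 = -2·-8 + -2·-3 + 0·7 + -1·-5 = 27
  a_8 = -2·27 + -2·-8 + 0·-3 + -1·7 = -45
  a_9 = -2·-45 + -2·27 + 0·-8 + -1·-3 = 39
  a_10 = -2·39 + -2·-45 + 0·27 + -1·-8 = 20
  a_11 = -2·20 + -2·39 + 0·-45 + -1·27 = -145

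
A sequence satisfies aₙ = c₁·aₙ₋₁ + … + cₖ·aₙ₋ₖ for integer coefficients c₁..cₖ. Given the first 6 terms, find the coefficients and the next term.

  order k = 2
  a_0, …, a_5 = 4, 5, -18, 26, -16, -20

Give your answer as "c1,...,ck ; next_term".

  a_2 = -2·5 + -2·4 = -18
  a_3 = -2·-18 + -2·5 = 26
  a_4 = -2·26 + -2·-18 = -16
  a_5 = -2·-16 + -2·26 = -20
  a_6 = -2·-20 + -2·-16 = 72

-2,-2 ; 72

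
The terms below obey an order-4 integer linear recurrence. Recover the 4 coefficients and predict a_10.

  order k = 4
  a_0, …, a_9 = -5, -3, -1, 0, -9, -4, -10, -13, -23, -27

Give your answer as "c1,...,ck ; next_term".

0,1,1,1 ; -46

  a_4 = 0·0 + 1·-1 + 1·-3 + 1·-5 = -9
  a_5 = 0·-9 + 1·0 + 1·-1 + 1·-3 = -4
  a_6 = 0·-4 + 1·-9 + 1·0 + 1·-1 = -10
  a_7 = 0·-10 + 1·-4 + 1·-9 + 1·0 = -13
  a_8 = 0·-13 + 1·-10 + 1·-4 + 1·-9 = -23
  a_9 = 0·-23 + 1·-13 + 1·-10 + 1·-4 = -27
  a_10 = 0·-27 + 1·-23 + 1·-13 + 1·-10 = -46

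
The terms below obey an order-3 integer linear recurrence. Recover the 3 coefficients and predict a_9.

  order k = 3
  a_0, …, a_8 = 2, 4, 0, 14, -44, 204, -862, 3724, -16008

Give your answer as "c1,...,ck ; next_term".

  a_3 = -4·0 + 2·4 + 3·2 = 14
  a_4 = -4·14 + 2·0 + 3·4 = -44
  a_5 = -4·-44 + 2·14 + 3·0 = 204
  a_6 = -4·204 + 2·-44 + 3·14 = -862
  a_7 = -4·-862 + 2·204 + 3·-44 = 3724
  a_8 = -4·3724 + 2·-862 + 3·204 = -16008
  a_9 = -4·-16008 + 2·3724 + 3·-862 = 68894

-4,2,3 ; 68894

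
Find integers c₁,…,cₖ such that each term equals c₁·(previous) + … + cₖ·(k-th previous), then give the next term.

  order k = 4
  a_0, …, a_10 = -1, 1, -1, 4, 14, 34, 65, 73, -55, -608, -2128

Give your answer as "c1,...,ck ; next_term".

  a_4 = 3·4 + -2·-1 + -3·1 + -3·-1 = 14
  a_5 = 3·14 + -2·4 + -3·-1 + -3·1 = 34
  a_6 = 3·34 + -2·14 + -3·4 + -3·-1 = 65
  a_7 = 3·65 + -2·34 + -3·14 + -3·4 = 73
  a_8 = 3·73 + -2·65 + -3·34 + -3·14 = -55
  a_9 = 3·-55 + -2·73 + -3·65 + -3·34 = -608
  a_10 = 3·-608 + -2·-55 + -3·73 + -3·65 = -2128
  a_11 = 3·-2128 + -2·-608 + -3·-55 + -3·73 = -5222

3,-2,-3,-3 ; -5222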